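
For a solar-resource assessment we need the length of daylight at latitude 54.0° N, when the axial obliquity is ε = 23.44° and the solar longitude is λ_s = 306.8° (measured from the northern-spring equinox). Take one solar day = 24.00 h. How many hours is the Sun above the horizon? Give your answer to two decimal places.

8.33 h

Solar declination: sin δ = sin ε · sin λ_s = sin 23.44° × sin 306.8° = -0.31852, so δ = -18.574°.
cos H₀ = −tan φ · tan δ = −tan(+54.0°) × tan(-18.574°) = 0.4625, so H₀ = 1.0900 rad = 62.45°.
Daylight = 2H₀/(2π) × 24.00 h = (1.0900/π) × 24.00 = 8.33 h.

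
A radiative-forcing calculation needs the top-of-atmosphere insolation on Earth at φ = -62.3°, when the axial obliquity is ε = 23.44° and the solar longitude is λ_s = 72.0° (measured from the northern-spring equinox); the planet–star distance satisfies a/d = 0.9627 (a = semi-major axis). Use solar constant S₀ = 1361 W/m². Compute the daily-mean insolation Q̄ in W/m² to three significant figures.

Solar declination: sin δ = sin ε · sin λ_s = sin 23.44° × sin 72.0° = 0.37832, so δ = +22.230°.
cos H₀ = −tan(-62.3°) tan(+22.230°) = 0.7785, H₀ = 0.6786 rad.
Bracket: H₀ sin φ sin δ + cos φ cos δ sin H₀ = 0.6786×-0.88539×0.37832 + 0.46484×0.92568×0.62771 = -0.227304 + 0.270099 = 0.042795.
Inverse-square distance factor (a/d)² = 0.9627² = 0.926791.
Q̄ = (S₀/π) × 0.926791 × [bracket] = (1361/π) × 0.926791 × 0.042795 = 17.18 W/m².

Q̄ ≈ 17.2 W/m²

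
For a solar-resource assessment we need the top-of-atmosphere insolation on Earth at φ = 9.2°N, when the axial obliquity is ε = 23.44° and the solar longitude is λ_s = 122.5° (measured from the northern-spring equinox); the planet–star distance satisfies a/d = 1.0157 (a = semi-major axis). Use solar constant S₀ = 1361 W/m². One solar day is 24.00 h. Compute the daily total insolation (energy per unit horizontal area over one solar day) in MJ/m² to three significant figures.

Solar declination: sin δ = sin ε · sin λ_s = sin 23.44° × sin 122.5° = 0.33549, so δ = +19.602°.
cos H₀ = −tan(+9.2°) tan(+19.602°) = -0.0577, H₀ = 1.6285 rad.
Bracket: H₀ sin φ sin δ + cos φ cos δ sin H₀ = 1.6285×0.15988×0.33549 + 0.98714×0.94204×0.99834 = 0.087350 + 0.928382 = 1.015732.
Inverse-square distance factor (a/d)² = 1.0157² = 1.031646.
Q̄ = (S₀/π) × 1.031646 × [bracket] = (1361/π) × 1.031646 × 1.015732 = 453.96 W/m².
Daily total = Q̄ × 24.00 h × 3600 s/h = 453.96 × 24.00 × 3600 / 10⁶ = 39.22 MJ/m².

39.2 MJ/m²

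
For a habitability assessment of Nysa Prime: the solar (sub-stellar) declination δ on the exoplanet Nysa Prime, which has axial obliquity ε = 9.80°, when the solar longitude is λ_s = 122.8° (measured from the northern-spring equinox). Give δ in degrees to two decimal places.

sin δ = sin ε · sin λ_s = sin 9.80° × sin 122.8° = 0.143072.
δ = arcsin(0.143072) = +8.23°.

δ = +8.23°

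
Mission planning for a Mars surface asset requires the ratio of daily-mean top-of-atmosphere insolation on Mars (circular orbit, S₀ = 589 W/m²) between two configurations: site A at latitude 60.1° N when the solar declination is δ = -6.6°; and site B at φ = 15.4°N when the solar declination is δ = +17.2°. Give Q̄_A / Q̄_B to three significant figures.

Q̄_A / Q̄_B ≈ 0.333

— Configuration A (φ=+60.1°):
cos H₀ = −tan(+60.1°) tan(-6.600°) = 0.2012, H₀ = 1.3682 rad.
Bracket: H₀ sin φ sin δ + cos φ cos δ sin H₀ = 1.3682×0.86690×-0.11494 + 0.49849×0.99337×0.97955 = -0.136329 + 0.485058 = 0.348729.
Q̄ = (S₀/π) × [bracket] = (589/π) × 0.348729 = 65.381 W/m².
— Configuration B (φ=+15.4°):
cos H₀ = −tan(+15.4°) tan(+17.200°) = -0.0853, H₀ = 1.6562 rad.
Bracket: H₀ sin φ sin δ + cos φ cos δ sin H₀ = 1.6562×0.26556×0.29571 + 0.96410×0.95528×0.99636 = 0.130059 + 0.917633 = 1.047692.
Q̄ = (S₀/π) × [bracket] = (589/π) × 1.047692 = 196.43 W/m².
Ratio Q̄_A / Q̄_B = 65.381 / 196.43 = 0.3328.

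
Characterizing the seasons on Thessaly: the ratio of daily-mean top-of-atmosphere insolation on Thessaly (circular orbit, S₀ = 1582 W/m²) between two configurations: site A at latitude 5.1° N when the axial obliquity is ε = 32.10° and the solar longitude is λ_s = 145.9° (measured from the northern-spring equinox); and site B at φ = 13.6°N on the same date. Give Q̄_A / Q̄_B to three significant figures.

Q̄_A / Q̄_B ≈ 0.954

— Configuration A (φ=+5.1°):
Solar declination: sin δ = sin ε · sin λ_s = sin 32.10° × sin 145.9° = 0.29792, so δ = +17.333°.
cos H₀ = −tan(+5.1°) tan(+17.333°) = -0.0279, H₀ = 1.5987 rad.
Bracket: H₀ sin φ sin δ + cos φ cos δ sin H₀ = 1.5987×0.08889×0.29792 + 0.99604×0.95459×0.99961 = 0.042337 + 0.950439 = 0.992776.
Q̄ = (S₀/π) × [bracket] = (1582/π) × 0.992776 = 499.93 W/m².
— Configuration B (φ=+13.6°):
cos H₀ = −tan(+13.6°) tan(+17.333°) = -0.0755, H₀ = 1.6464 rad.
Bracket: H₀ sin φ sin δ + cos φ cos δ sin H₀ = 1.6464×0.23514×0.29792 + 0.97196×0.95459×0.99715 = 0.115335 + 0.925179 = 1.040514.
Q̄ = (S₀/π) × [bracket] = (1582/π) × 1.040514 = 523.97 W/m².
Ratio Q̄_A / Q̄_B = 499.93 / 523.97 = 0.9541.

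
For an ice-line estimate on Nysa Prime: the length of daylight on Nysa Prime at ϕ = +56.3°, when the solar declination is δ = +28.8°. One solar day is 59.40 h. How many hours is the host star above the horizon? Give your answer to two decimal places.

48.02 h

cos h₀ = −tan ϕ · tan δ = −tan(+56.3°) × tan(+28.800°) = -0.8243, so h₀ = 2.5398 rad = 145.52°.
Daylight = 2h₀/(2π) × 59.40 h = (2.5398/π) × 59.40 = 48.02 h.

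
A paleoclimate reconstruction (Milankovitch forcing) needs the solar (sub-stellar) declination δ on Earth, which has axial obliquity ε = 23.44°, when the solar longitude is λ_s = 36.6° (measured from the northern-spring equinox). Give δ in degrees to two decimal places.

sin δ = sin ε · sin λ_s = sin 23.44° × sin 36.6° = 0.237171.
δ = arcsin(0.237171) = +13.72°.

δ = +13.72°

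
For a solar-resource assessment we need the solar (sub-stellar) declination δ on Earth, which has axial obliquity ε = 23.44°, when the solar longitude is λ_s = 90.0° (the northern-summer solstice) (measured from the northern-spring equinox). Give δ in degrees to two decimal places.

sin δ = sin ε · sin λ_s = sin 23.44° × sin 90.0° = 0.397789.
δ = arcsin(0.397789) = +23.44°.

δ = +23.44°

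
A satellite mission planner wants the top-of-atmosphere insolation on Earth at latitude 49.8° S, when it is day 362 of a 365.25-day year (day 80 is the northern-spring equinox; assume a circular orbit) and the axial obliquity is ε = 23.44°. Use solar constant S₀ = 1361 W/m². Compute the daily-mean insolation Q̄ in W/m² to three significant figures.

Q̄ ≈ 496 W/m²

Solar longitude: λ_s = 360° × (362 − 80)/365.25 = 277.947°.
sin δ = sin 23.44° × sin 277.947° = -0.39397, so δ = -23.202°.
cos H₀ = −tan(-49.8°) tan(-23.202°) = -0.5072, H₀ = 2.1028 rad.
Bracket: H₀ sin φ sin δ + cos φ cos δ sin H₀ = 2.1028×-0.76380×-0.39397 + 0.64546×0.91912×0.86182 = 0.632763 + 0.511279 = 1.144042.
Q̄ = (S₀/π) × [bracket] = (1361/π) × 1.144042 = 495.6 W/m².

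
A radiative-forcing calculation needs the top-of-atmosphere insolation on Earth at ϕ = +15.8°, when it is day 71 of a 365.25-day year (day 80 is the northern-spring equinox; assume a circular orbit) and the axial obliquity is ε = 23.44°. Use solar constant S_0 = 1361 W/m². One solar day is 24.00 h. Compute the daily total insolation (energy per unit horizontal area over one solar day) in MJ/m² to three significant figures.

Solar longitude: L_s = 360° × (71 − 80)/365.25 = -8.871°, i.e. -8.871° + 360° = 351.129°.
sin δ = sin 23.44° × sin 351.129° = -0.06134, so δ = -3.517°.
cos h₀ = −tan(+15.8°) tan(-3.517°) = 0.0174, h₀ = 1.5534 rad.
Bracket: h₀ sin ϕ sin δ + cos ϕ cos δ sin h₀ = 1.5534×0.27228×-0.06134 + 0.96222×0.99812×0.99985 = -0.025944 + 0.960267 = 0.934323.
Q̄ = (S_0/π) × [bracket] = (1361/π) × 0.934323 = 404.77 W/m².
Daily total = Q̄ × 24.00 h × 3600 s/h = 404.77 × 24.00 × 3600 / 10⁶ = 34.97 MJ/m².

35.0 MJ/m²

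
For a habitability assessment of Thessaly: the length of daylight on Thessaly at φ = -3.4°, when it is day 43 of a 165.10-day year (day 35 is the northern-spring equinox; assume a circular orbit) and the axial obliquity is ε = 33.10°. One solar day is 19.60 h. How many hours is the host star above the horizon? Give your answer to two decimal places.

Solar longitude: λ_s = 360° × (43 − 35)/165.10 = 17.444°.
sin δ = sin 33.10° × sin 17.444° = 0.16371, so δ = +9.422°.
cos H₀ = −tan φ · tan δ = −tan(-3.4°) × tan(+9.422°) = 0.0099, so H₀ = 1.5609 rad = 89.44°.
Daylight = 2H₀/(2π) × 19.60 h = (1.5609/π) × 19.60 = 9.74 h.

9.74 h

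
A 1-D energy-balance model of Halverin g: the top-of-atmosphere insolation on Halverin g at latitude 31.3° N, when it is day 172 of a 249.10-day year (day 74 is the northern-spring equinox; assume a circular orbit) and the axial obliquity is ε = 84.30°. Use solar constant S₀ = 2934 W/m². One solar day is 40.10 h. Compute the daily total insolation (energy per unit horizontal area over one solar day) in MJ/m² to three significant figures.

169 MJ/m²

Solar longitude: λ_s = 360° × (172 − 74)/249.10 = 141.630°.
sin δ = sin 84.30° × sin 141.630° = 0.61767, so δ = +38.146°.
cos H₀ = −tan(+31.3°) tan(+38.146°) = -0.4775, H₀ = 2.0686 rad.
Bracket: H₀ sin φ sin δ + cos φ cos δ sin H₀ = 2.0686×0.51952×0.61767 + 0.85446×0.78644×0.87861 = 0.663797 + 0.590410 = 1.254207.
Q̄ = (S₀/π) × [bracket] = (2934/π) × 1.254207 = 1171.3 W/m².
Daily total = Q̄ × 40.10 h × 3600 s/h = 1171.3 × 40.10 × 3600 / 10⁶ = 169.1 MJ/m².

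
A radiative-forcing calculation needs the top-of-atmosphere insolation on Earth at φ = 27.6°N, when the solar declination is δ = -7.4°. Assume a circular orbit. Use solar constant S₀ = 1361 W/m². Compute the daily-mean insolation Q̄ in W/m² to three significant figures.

cos H₀ = −tan(+27.6°) tan(-7.400°) = 0.0679, H₀ = 1.5028 rad.
Bracket: H₀ sin φ sin δ + cos φ cos δ sin H₀ = 1.5028×0.46330×-0.12880 + 0.88620×0.99167×0.99769 = -0.089677 + 0.876788 = 0.787111.
Q̄ = (S₀/π) × [bracket] = (1361/π) × 0.787111 = 341.0 W/m².

Q̄ ≈ 341 W/m²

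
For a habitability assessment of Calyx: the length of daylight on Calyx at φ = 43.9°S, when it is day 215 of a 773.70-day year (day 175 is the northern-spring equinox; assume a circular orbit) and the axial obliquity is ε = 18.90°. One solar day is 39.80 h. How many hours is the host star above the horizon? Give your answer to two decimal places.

18.63 h

Solar longitude: λ_s = 360° × (215 − 175)/773.70 = 18.612°.
sin δ = sin 18.90° × sin 18.612° = 0.10338, so δ = +5.934°.
cos H₀ = −tan φ · tan δ = −tan(-43.9°) × tan(+5.934°) = 0.1000, so H₀ = 1.4706 rad = 84.26°.
Daylight = 2H₀/(2π) × 39.80 h = (1.4706/π) × 39.80 = 18.63 h.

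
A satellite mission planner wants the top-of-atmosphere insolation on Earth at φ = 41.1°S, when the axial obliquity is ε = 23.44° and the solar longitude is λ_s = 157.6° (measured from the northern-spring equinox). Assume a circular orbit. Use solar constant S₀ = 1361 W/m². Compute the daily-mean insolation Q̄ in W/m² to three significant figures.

Q̄ ≈ 258 W/m²

Solar declination: sin δ = sin ε · sin λ_s = sin 23.44° × sin 157.6° = 0.15159, so δ = +8.719°.
cos H₀ = −tan(-41.1°) tan(+8.719°) = 0.1338, H₀ = 1.4366 rad.
Bracket: H₀ sin φ sin δ + cos φ cos δ sin H₀ = 1.4366×-0.65738×0.15159 + 0.75356×0.98844×0.99101 = -0.143160 + 0.738153 = 0.594993.
Q̄ = (S₀/π) × [bracket] = (1361/π) × 0.594993 = 257.8 W/m².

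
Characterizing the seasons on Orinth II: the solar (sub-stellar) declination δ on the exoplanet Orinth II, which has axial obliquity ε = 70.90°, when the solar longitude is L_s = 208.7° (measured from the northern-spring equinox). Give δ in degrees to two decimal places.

δ = -26.99°

sin δ = sin ε · sin L_s = sin 70.90° × sin 208.7° = -0.453787.
δ = arcsin(-0.453787) = -26.99°.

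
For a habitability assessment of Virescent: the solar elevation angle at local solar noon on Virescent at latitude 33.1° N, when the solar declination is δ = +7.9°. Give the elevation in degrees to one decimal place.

At local noon the hour angle is zero, so the zenith angle equals |ϕ − δ| = |+33.1° − (+7.900°)| = 25.200°.
Elevation = 90° − 25.200° = 64.8°.

64.8°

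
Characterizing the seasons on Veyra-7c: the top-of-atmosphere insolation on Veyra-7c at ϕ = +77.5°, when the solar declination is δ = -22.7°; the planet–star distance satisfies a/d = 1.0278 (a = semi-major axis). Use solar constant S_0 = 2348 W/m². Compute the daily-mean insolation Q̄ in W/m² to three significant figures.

cos h₀ = −tan(+77.5°) tan(-22.700°) = 1.8869 ≥ 1 ⇒ polar night, h₀ = 0 and Q̄ = 0.
Inverse-square distance factor (a/d)² = 1.0278² = 1.056373.

Q̄ ≈ 0.00 W/m²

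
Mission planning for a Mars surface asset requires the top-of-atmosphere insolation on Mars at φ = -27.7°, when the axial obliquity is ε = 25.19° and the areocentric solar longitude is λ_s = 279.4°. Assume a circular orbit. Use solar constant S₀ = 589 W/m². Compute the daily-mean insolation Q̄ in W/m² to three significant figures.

Q̄ ≈ 213 W/m²

sin δ = sin 25.19° × sin 279.4° = -0.41991, so δ = -24.829°.
cos H₀ = −tan(-27.7°) tan(-24.829°) = -0.2429, H₀ = 1.8162 rad.
Bracket: H₀ sin φ sin δ + cos φ cos δ sin H₀ = 1.8162×-0.46484×-0.41991 + 0.88539×0.90757×0.97005 = 0.354506 + 0.779487 = 1.133993.
Q̄ = (S₀/π) × [bracket] = (589/π) × 1.133993 = 212.6 W/m².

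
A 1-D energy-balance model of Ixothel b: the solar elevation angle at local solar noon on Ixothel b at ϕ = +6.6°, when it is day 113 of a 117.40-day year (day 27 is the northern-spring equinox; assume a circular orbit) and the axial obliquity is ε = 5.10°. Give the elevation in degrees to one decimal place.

Solar longitude: L_s = 360° × (113 − 27)/117.40 = 263.714°.
sin δ = sin 5.10° × sin 263.714° = -0.08836, so δ = -5.069°.
At local noon the hour angle is zero, so the zenith angle equals |ϕ − δ| = |+6.6° − (-5.069°)| = 11.669°.
Elevation = 90° − 11.669° = 78.3°.

78.3°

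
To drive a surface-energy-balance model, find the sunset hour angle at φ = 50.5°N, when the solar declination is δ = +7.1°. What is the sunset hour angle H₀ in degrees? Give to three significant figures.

H₀ = 98.7°

cos H₀ = −tan φ · tan δ = −tan(+50.5°) × tan(+7.100°) = -0.1511, so H₀ = 1.7225 rad = 98.69°.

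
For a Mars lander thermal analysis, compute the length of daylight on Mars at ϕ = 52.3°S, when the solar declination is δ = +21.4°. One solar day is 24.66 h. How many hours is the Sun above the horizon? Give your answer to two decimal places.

cos h₀ = −tan ϕ · tan δ = −tan(-52.3°) × tan(+21.400°) = 0.5071, so h₀ = 1.0390 rad = 59.53°.
Daylight = 2h₀/(2π) × 24.66 h = (1.0390/π) × 24.66 = 8.16 h.

8.16 h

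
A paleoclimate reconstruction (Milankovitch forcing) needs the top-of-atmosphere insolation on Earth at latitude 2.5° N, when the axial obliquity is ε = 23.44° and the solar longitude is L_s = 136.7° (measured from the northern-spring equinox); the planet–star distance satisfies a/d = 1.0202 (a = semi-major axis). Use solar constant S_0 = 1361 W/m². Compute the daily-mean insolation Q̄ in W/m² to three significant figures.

Q̄ ≈ 442 W/m²

Solar declination: sin δ = sin ε · sin L_s = sin 23.44° × sin 136.7° = 0.27281, so δ = +15.832°.
cos h₀ = −tan(+2.5°) tan(+15.832°) = -0.0124, h₀ = 1.5832 rad.
Bracket: h₀ sin ϕ sin δ + cos ϕ cos δ sin h₀ = 1.5832×0.04362×0.27281 + 0.99905×0.96207×0.99992 = 0.018840 + 0.961079 = 0.979919.
Inverse-square distance factor (a/d)² = 1.0202² = 1.040808.
Q̄ = (S_0/π) × 1.040808 × [bracket] = (1361/π) × 1.040808 × 0.979919 = 441.8 W/m².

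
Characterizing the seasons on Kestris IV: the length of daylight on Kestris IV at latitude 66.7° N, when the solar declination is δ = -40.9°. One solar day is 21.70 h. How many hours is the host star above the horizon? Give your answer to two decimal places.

0.00 h

cos H₀ = −tan φ · tan δ = 2.0114 ≥ 1, so the host star never rises (polar night) and H₀ = 0.
Daylight = 2H₀/(2π) × 21.70 h = (0.0000/π) × 21.70 = 0.00 h.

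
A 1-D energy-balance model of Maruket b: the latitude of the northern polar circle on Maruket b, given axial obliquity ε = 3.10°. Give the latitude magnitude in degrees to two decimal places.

86.90°

The polar circle is the lowest latitude that experiences at least one full rotation of continuous daylight at the northern-summer solstice; it lies at |φ| = 90° − ε = 90° − 3.10° = 86.90°.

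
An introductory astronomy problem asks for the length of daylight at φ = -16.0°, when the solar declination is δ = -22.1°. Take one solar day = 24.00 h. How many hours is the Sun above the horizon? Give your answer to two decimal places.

cos H₀ = −tan φ · tan δ = −tan(-16.0°) × tan(-22.100°) = -0.1164, so H₀ = 1.6875 rad = 96.69°.
Daylight = 2H₀/(2π) × 24.00 h = (1.6875/π) × 24.00 = 12.89 h.

12.89 h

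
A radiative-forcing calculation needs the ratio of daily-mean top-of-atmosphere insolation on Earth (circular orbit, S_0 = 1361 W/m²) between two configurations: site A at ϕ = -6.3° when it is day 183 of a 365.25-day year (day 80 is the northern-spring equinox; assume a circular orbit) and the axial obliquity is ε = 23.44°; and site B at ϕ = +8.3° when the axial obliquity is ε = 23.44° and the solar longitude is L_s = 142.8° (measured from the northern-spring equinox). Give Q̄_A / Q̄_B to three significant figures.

— Configuration A (ϕ=-6.3°):
Solar longitude: L_s = 360° × (183 − 80)/365.25 = 101.520°.
sin δ = sin 23.44° × sin 101.520° = 0.38978, so δ = +22.941°.
cos h₀ = −tan(-6.3°) tan(+22.941°) = 0.0467, h₀ = 1.5241 rad.
Bracket: h₀ sin ϕ sin δ + cos ϕ cos δ sin h₀ = 1.5241×-0.10973×0.38978 + 0.99396×0.92091×0.99891 = -0.065187 + 0.914350 = 0.849163.
Q̄ = (S_0/π) × [bracket] = (1361/π) × 0.849163 = 367.87 W/m².
— Configuration B (ϕ=+8.3°):
Solar declination: sin δ = sin ε · sin L_s = sin 23.44° × sin 142.8° = 0.24050, so δ = +13.916°.
cos h₀ = −tan(+8.3°) tan(+13.916°) = -0.0361, h₀ = 1.6070 rad.
Bracket: h₀ sin ϕ sin δ + cos ϕ cos δ sin h₀ = 1.6070×0.14436×0.24050 + 0.98953×0.97065×0.99935 = 0.055793 + 0.959863 = 1.015656.
Q̄ = (S_0/π) × [bracket] = (1361/π) × 1.015656 = 440.00 W/m².
Ratio Q̄_A / Q̄_B = 367.87 / 440.00 = 0.8361.

Q̄_A / Q̄_B ≈ 0.836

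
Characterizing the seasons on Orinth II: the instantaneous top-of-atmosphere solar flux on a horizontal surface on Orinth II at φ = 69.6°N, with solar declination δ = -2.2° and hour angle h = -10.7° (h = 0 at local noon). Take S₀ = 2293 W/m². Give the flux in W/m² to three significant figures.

cos θ_z = sin φ sin δ + cos φ cos δ cos h = -0.035980 + 0.342259 = 0.306279.
Flux = S₀ · cos θ_z = 2293 × 0.306279 = 702.3 W/m².

702 W/m²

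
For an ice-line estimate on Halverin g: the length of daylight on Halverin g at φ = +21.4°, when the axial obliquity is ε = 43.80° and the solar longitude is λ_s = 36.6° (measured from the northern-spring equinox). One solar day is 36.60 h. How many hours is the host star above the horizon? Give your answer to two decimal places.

20.38 h

Solar declination: sin δ = sin ε · sin λ_s = sin 43.80° × sin 36.6° = 0.41267, so δ = +24.373°.
cos H₀ = −tan φ · tan δ = −tan(+21.4°) × tan(+24.373°) = -0.1775, so H₀ = 1.7493 rad = 100.23°.
Daylight = 2H₀/(2π) × 36.60 h = (1.7493/π) × 36.60 = 20.38 h.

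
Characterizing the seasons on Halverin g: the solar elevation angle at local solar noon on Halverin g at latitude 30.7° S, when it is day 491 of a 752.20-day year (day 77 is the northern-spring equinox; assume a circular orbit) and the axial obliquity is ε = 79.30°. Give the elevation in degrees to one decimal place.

Solar longitude: λ_s = 360° × (491 − 77)/752.20 = 198.139°.
sin δ = sin 79.30° × sin 198.139° = -0.30591, so δ = -17.813°.
At local noon the hour angle is zero, so the zenith angle equals |φ − δ| = |-30.7° − (-17.813°)| = 12.887°.
Elevation = 90° − 12.887° = 77.1°.

77.1°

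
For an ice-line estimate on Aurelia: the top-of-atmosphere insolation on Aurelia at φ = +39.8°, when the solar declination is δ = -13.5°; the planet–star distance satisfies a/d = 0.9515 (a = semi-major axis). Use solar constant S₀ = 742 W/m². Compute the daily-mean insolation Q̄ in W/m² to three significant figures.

cos H₀ = −tan(+39.8°) tan(-13.500°) = 0.2000, H₀ = 1.3694 rad.
Bracket: H₀ sin φ sin δ + cos φ cos δ sin H₀ = 1.3694×0.64011×-0.23345 + 0.76828×0.97237×0.97979 = -0.204634 + 0.731954 = 0.527320.
Inverse-square distance factor (a/d)² = 0.9515² = 0.905352.
Q̄ = (S₀/π) × 0.905352 × [bracket] = (742/π) × 0.905352 × 0.527320 = 112.8 W/m².

Q̄ ≈ 113 W/m²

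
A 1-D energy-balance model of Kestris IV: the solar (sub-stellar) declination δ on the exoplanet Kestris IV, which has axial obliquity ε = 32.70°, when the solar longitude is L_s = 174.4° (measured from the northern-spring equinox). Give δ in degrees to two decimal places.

sin δ = sin ε · sin L_s = sin 32.70° × sin 174.4° = 0.052718.
δ = arcsin(0.052718) = +3.02°.

δ = +3.02°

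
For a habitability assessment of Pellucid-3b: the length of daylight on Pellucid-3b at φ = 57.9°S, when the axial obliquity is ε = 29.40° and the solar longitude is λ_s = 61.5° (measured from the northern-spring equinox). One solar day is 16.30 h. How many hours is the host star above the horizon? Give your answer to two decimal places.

Solar declination: sin δ = sin ε · sin λ_s = sin 29.40° × sin 61.5° = 0.43141, so δ = +25.557°.
cos H₀ = −tan φ · tan δ = −tan(-57.9°) × tan(+25.557°) = 0.7623, so H₀ = 0.7039 rad = 40.33°.
Daylight = 2H₀/(2π) × 16.30 h = (0.7039/π) × 16.30 = 3.65 h.

3.65 h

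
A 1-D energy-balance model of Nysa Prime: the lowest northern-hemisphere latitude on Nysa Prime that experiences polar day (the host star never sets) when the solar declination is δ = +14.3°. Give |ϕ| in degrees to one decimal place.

Polar day requires cos h₀ = −tan ϕ tan δ ≤ −1, i.e. tan ϕ tan δ ≥ 1.
The boundary is |tan ϕ| · |tan δ| = 1, so |ϕ| = 90° − |δ| = 90° − 14.3° = 75.7° in the northern hemisphere.

|ϕ| = 75.7°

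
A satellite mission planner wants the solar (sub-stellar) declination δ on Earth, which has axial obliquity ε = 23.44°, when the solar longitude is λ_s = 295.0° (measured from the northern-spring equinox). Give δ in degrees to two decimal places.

sin δ = sin ε · sin λ_s = sin 23.44° × sin 295.0° = -0.360519.
δ = arcsin(-0.360519) = -21.13°.

δ = -21.13°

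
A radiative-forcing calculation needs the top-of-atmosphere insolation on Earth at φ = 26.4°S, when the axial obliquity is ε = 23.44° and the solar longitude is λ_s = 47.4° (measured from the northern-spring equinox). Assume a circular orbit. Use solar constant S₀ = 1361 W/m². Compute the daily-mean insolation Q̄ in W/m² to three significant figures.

Q̄ ≈ 287 W/m²

Solar declination: sin δ = sin ε · sin λ_s = sin 23.44° × sin 47.4° = 0.29281, so δ = +17.026°.
cos H₀ = −tan(-26.4°) tan(+17.026°) = 0.1520, H₀ = 1.4182 rad.
Bracket: H₀ sin φ sin δ + cos φ cos δ sin H₀ = 1.4182×-0.44464×0.29281 + 0.89571×0.95617×0.98838 = -0.184643 + 0.846499 = 0.661856.
Q̄ = (S₀/π) × [bracket] = (1361/π) × 0.661856 = 286.7 W/m².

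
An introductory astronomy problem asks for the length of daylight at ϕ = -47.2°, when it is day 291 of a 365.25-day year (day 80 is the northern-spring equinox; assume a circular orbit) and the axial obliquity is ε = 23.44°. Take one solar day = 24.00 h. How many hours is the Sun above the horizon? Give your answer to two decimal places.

Solar longitude: L_s = 360° × (291 − 80)/365.25 = 207.967°.
sin δ = sin 23.44° × sin 207.967° = -0.18655, so δ = -10.751°.
cos h₀ = −tan ϕ · tan δ = −tan(-47.2°) × tan(-10.751°) = -0.2051, so h₀ = 1.7773 rad = 101.83°.
Daylight = 2h₀/(2π) × 24.00 h = (1.7773/π) × 24.00 = 13.58 h.

13.58 h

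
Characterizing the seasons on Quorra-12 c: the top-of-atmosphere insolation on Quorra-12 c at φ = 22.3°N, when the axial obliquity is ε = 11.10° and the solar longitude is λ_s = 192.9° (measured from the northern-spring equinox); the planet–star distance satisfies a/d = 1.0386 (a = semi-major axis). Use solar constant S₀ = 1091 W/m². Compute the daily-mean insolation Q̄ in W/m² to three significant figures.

Q̄ ≈ 337 W/m²

Solar declination: sin δ = sin ε · sin λ_s = sin 11.10° × sin 192.9° = -0.04298, so δ = -2.463°.
cos H₀ = −tan(+22.3°) tan(-2.463°) = 0.0176, H₀ = 1.5532 rad.
Bracket: H₀ sin φ sin δ + cos φ cos δ sin H₀ = 1.5532×0.37946×-0.04298 + 0.92521×0.99908×0.99984 = -0.025331 + 0.924211 = 0.898880.
Inverse-square distance factor (a/d)² = 1.0386² = 1.078690.
Q̄ = (S₀/π) × 1.078690 × [bracket] = (1091/π) × 1.078690 × 0.898880 = 336.7 W/m².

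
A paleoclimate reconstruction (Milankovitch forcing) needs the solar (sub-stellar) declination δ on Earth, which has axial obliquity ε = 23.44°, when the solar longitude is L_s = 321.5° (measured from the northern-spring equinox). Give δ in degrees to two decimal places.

δ = -14.34°

sin δ = sin ε · sin L_s = sin 23.44° × sin 321.5° = -0.247629.
δ = arcsin(-0.247629) = -14.34°.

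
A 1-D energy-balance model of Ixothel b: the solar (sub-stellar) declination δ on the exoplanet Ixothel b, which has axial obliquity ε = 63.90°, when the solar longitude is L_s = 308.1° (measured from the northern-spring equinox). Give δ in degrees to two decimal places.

sin δ = sin ε · sin L_s = sin 63.90° × sin 308.1° = -0.706689.
δ = arcsin(-0.706689) = -44.97°.

δ = -44.97°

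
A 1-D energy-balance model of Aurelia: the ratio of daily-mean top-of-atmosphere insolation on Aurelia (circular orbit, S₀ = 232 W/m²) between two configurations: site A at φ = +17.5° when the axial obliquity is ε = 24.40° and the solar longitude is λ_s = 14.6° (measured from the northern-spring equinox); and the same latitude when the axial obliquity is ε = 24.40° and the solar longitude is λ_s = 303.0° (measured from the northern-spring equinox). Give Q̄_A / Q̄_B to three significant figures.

— Configuration A (φ=+17.5°):
Solar declination: sin δ = sin ε · sin λ_s = sin 24.40° × sin 14.6° = 0.10413, so δ = +5.977°.
cos H₀ = −tan(+17.5°) tan(+5.977°) = -0.0330, H₀ = 1.6038 rad.
Bracket: H₀ sin φ sin δ + cos φ cos δ sin H₀ = 1.6038×0.30071×0.10413 + 0.95372×0.99456×0.99945 = 0.050220 + 0.948010 = 0.998230.
Q̄ = (S₀/π) × [bracket] = (232/π) × 0.998230 = 73.717 W/m².
— Configuration B (φ=+17.5°):
Solar declination: sin δ = sin ε · sin λ_s = sin 24.40° × sin 303.0° = -0.34646, so δ = -20.271°.
cos H₀ = −tan(+17.5°) tan(-20.271°) = 0.1165, H₀ = 1.4541 rad.
Bracket: H₀ sin φ sin δ + cos φ cos δ sin H₀ = 1.4541×0.30071×-0.34646 + 0.95372×0.93807×0.99320 = -0.151494 + 0.888572 = 0.737078.
Q̄ = (S₀/π) × [bracket] = (232/π) × 0.737078 = 54.432 W/m².
Ratio Q̄_A / Q̄_B = 73.717 / 54.432 = 1.354.

Q̄_A / Q̄_B ≈ 1.35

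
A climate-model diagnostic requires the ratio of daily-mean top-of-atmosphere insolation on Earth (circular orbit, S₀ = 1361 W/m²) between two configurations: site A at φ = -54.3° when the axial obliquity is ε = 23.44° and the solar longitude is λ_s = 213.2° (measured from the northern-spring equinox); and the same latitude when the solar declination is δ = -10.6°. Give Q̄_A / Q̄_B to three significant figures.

Q̄_A / Q̄_B ≈ 1.06

— Configuration A (φ=-54.3°):
Solar declination: sin δ = sin ε · sin λ_s = sin 23.44° × sin 213.2° = -0.21781, so δ = -12.581°.
cos H₀ = −tan(-54.3°) tan(-12.581°) = -0.3106, H₀ = 1.8866 rad.
Bracket: H₀ sin φ sin δ + cos φ cos δ sin H₀ = 1.8866×-0.81208×-0.21781 + 0.58354×0.97599×0.95055 = 0.333700 + 0.541366 = 0.875066.
Q̄ = (S₀/π) × [bracket] = (1361/π) × 0.875066 = 379.10 W/m².
— Configuration B (φ=-54.3°):
cos H₀ = −tan(-54.3°) tan(-10.600°) = -0.2604, H₀ = 1.8343 rad.
Bracket: H₀ sin φ sin δ + cos φ cos δ sin H₀ = 1.8343×-0.81208×-0.18395 + 0.58354×0.98294×0.96549 = 0.274012 + 0.553790 = 0.827802.
Q̄ = (S₀/π) × [bracket] = (1361/π) × 0.827802 = 358.62 W/m².
Ratio Q̄_A / Q̄_B = 379.10 / 358.62 = 1.057.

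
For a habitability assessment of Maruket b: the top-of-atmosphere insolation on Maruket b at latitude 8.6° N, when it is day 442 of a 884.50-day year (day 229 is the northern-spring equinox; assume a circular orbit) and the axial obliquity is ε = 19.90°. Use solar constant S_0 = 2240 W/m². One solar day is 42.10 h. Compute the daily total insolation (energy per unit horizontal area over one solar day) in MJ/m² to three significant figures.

Solar longitude: L_s = 360° × (442 − 229)/884.50 = 86.693°.
sin δ = sin 19.90° × sin 86.693° = 0.33981, so δ = +19.865°.
cos h₀ = −tan(+8.6°) tan(+19.865°) = -0.0546, h₀ = 1.6255 rad.
Bracket: h₀ sin ϕ sin δ + cos ϕ cos δ sin h₀ = 1.6255×0.14954×0.33981 + 0.98876×0.94049×0.99851 = 0.082600 + 0.928533 = 1.011133.
Q̄ = (S_0/π) × [bracket] = (2240/π) × 1.011133 = 720.95 W/m².
Daily total = Q̄ × 42.10 h × 3600 s/h = 720.95 × 42.10 × 3600 / 10⁶ = 109.3 MJ/m².

109 MJ/m²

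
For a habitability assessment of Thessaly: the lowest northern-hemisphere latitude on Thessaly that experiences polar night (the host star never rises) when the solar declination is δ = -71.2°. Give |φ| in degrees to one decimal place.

|φ| = 18.8°

Polar night requires cos H₀ = −tan φ tan δ ≥ 1, i.e. tan φ tan δ ≤ −1.
The boundary is |tan φ| · |tan δ| = 1, so |φ| = 90° − |δ| = 90° − 71.2° = 18.8° in the northern hemisphere.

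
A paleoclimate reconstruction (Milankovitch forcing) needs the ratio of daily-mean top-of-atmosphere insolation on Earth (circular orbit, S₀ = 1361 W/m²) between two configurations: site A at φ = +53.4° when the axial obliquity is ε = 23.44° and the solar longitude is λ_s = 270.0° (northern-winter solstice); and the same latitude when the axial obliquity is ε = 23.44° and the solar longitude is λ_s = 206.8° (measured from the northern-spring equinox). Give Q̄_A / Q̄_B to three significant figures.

Q̄_A / Q̄_B ≈ 0.374

— Configuration A (φ=+53.4°):
Solar declination: sin δ = sin ε · sin λ_s = sin 23.44° × sin 270.0° = -0.39779, so δ = -23.440°.
cos H₀ = −tan(+53.4°) tan(-23.440°) = 0.5838, H₀ = 0.9474 rad.
Bracket: H₀ sin φ sin δ + cos φ cos δ sin H₀ = 0.9474×0.80282×-0.39779 + 0.59622×0.91748×0.81190 = -0.302556 + 0.444125 = 0.141569.
Q̄ = (S₀/π) × [bracket] = (1361/π) × 0.141569 = 61.330 W/m².
— Configuration B (φ=+53.4°):
Solar declination: sin δ = sin ε · sin λ_s = sin 23.44° × sin 206.8° = -0.17935, so δ = -10.332°.
cos H₀ = −tan(+53.4°) tan(-10.332°) = 0.2455, H₀ = 1.3228 rad.
Bracket: H₀ sin φ sin δ + cos φ cos δ sin H₀ = 1.3228×0.80282×-0.17935 + 0.59622×0.98378×0.96940 = -0.190464 + 0.568601 = 0.378137.
Q̄ = (S₀/π) × [bracket] = (1361/π) × 0.378137 = 163.82 W/m².
Ratio Q̄_A / Q̄_B = 61.330 / 163.82 = 0.3744.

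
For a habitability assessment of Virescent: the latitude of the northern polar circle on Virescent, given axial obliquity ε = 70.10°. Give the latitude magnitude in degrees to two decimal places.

The polar circle is the lowest latitude that experiences at least one full rotation of continuous daylight at the northern-summer solstice; it lies at |φ| = 90° − ε = 90° − 70.10° = 19.90°.

19.90°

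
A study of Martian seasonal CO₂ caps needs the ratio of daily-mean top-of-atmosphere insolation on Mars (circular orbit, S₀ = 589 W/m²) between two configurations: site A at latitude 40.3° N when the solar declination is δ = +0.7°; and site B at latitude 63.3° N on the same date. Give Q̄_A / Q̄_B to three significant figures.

Q̄_A / Q̄_B ≈ 1.66

— Configuration A (φ=+40.3°):
cos H₀ = −tan(+40.3°) tan(+0.700°) = -0.0104, H₀ = 1.5812 rad.
Bracket: H₀ sin φ sin δ + cos φ cos δ sin H₀ = 1.5812×0.64679×0.01222 + 0.76267×0.99993×0.99995 = 0.012497 + 0.762578 = 0.775075.
Q̄ = (S₀/π) × [bracket] = (589/π) × 0.775075 = 145.31 W/m².
— Configuration B (φ=+63.3°):
cos H₀ = −tan(+63.3°) tan(+0.700°) = -0.0243, H₀ = 1.5951 rad.
Bracket: H₀ sin φ sin δ + cos φ cos δ sin H₀ = 1.5951×0.89337×0.01222 + 0.44932×0.99993×0.99970 = 0.017414 + 0.449154 = 0.466568.
Q̄ = (S₀/π) × [bracket] = (589/π) × 0.466568 = 87.474 W/m².
Ratio Q̄_A / Q̄_B = 145.31 / 87.474 = 1.661.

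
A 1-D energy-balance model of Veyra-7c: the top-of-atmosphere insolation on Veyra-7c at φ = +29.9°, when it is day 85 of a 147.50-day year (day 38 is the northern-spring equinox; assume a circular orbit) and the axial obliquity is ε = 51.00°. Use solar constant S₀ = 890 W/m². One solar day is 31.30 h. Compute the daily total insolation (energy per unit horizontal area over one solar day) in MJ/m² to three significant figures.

40.6 MJ/m²

Solar longitude: λ_s = 360° × (85 − 38)/147.50 = 114.712°.
sin δ = sin 51.00° × sin 114.712° = 0.70598, so δ = +44.908°.
cos H₀ = −tan(+29.9°) tan(+44.908°) = -0.5732, H₀ = 2.1812 rad.
Bracket: H₀ sin φ sin δ + cos φ cos δ sin H₀ = 2.1812×0.49849×0.70598 + 0.86690×0.70824×0.81942 = 0.767617 + 0.503102 = 1.270719.
Q̄ = (S₀/π) × [bracket] = (890/π) × 1.270719 = 359.99 W/m².
Daily total = Q̄ × 31.30 h × 3600 s/h = 359.99 × 31.30 × 3600 / 10⁶ = 40.56 MJ/m².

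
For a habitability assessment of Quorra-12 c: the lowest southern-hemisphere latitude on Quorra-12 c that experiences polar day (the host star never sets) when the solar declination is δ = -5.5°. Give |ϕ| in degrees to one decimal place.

|ϕ| = 84.5°

Polar day requires cos h₀ = −tan ϕ tan δ ≤ −1, i.e. tan ϕ tan δ ≥ 1.
The boundary is |tan ϕ| · |tan δ| = 1, so |ϕ| = 90° − |δ| = 90° − 5.5° = 84.5° in the southern hemisphere.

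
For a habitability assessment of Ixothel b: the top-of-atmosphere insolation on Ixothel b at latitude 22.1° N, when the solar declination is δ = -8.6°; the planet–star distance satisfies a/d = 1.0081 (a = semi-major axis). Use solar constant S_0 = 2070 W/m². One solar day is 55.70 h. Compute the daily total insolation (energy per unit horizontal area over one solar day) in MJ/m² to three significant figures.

cos h₀ = −tan(+22.1°) tan(-8.600°) = 0.0614, h₀ = 1.5093 rad.
Bracket: h₀ sin ϕ sin δ + cos ϕ cos δ sin h₀ = 1.5093×0.37622×-0.14954 + 0.92653×0.98876×0.99811 = -0.084913 + 0.914384 = 0.829471.
Inverse-square distance factor (a/d)² = 1.0081² = 1.016266.
Q̄ = (S_0/π) × 1.016266 × [bracket] = (2070/π) × 1.016266 × 0.829471 = 555.43 W/m².
Daily total = Q̄ × 55.70 h × 3600 s/h = 555.43 × 55.70 × 3600 / 10⁶ = 111.4 MJ/m².

111 MJ/m²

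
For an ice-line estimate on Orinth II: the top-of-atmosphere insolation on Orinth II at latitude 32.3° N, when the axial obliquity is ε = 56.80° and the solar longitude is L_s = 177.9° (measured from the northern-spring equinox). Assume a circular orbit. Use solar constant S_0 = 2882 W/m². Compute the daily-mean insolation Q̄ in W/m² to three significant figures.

Solar declination: sin δ = sin ε · sin L_s = sin 56.80° × sin 177.9° = 0.03066, so δ = +1.757°.
cos h₀ = −tan(+32.3°) tan(+1.757°) = -0.0194, h₀ = 1.5902 rad.
Bracket: h₀ sin ϕ sin δ + cos ϕ cos δ sin h₀ = 1.5902×0.53435×0.03066 + 0.84526×0.99953×0.99981 = 0.026053 + 0.844702 = 0.870755.
Q̄ = (S_0/π) × [bracket] = (2882/π) × 0.870755 = 798.8 W/m².

Q̄ ≈ 799 W/m²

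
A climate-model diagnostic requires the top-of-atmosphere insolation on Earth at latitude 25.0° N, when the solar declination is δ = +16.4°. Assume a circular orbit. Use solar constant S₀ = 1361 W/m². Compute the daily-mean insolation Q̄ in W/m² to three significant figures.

Q̄ ≈ 461 W/m²

cos H₀ = −tan(+25.0°) tan(+16.400°) = -0.1372, H₀ = 1.7085 rad.
Bracket: H₀ sin φ sin δ + cos φ cos δ sin H₀ = 1.7085×0.42262×0.28234 + 0.90631×0.95931×0.99054 = 0.203863 + 0.861207 = 1.065070.
Q̄ = (S₀/π) × [bracket] = (1361/π) × 1.065070 = 461.4 W/m².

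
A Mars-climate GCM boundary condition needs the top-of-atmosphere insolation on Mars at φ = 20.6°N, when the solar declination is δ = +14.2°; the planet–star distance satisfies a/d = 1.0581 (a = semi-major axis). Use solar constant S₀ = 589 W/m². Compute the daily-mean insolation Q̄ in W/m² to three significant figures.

Q̄ ≈ 220 W/m²

cos H₀ = −tan(+20.6°) tan(+14.200°) = -0.0951, H₀ = 1.6661 rad.
Bracket: H₀ sin φ sin δ + cos φ cos δ sin H₀ = 1.6661×0.35184×0.24531 + 0.93606×0.96945×0.99547 = 0.143801 + 0.903353 = 1.047154.
Inverse-square distance factor (a/d)² = 1.0581² = 1.119576.
Q̄ = (S₀/π) × 1.119576 × [bracket] = (589/π) × 1.119576 × 1.047154 = 219.8 W/m².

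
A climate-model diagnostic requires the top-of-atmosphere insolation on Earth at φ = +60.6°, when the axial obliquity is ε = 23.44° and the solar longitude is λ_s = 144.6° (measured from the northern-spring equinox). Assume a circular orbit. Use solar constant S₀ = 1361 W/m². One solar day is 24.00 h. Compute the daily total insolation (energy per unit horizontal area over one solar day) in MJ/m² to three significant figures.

31.3 MJ/m²

Solar declination: sin δ = sin ε · sin λ_s = sin 23.44° × sin 144.6° = 0.23043, so δ = +13.322°.
cos H₀ = −tan(+60.6°) tan(+13.322°) = -0.4203, H₀ = 2.0045 rad.
Bracket: H₀ sin φ sin δ + cos φ cos δ sin H₀ = 2.0045×0.87121×0.23043 + 0.49090×0.97309×0.90740 = 0.402409 + 0.433456 = 0.835865.
Q̄ = (S₀/π) × [bracket] = (1361/π) × 0.835865 = 362.11 W/m².
Daily total = Q̄ × 24.00 h × 3600 s/h = 362.11 × 24.00 × 3600 / 10⁶ = 31.29 MJ/m².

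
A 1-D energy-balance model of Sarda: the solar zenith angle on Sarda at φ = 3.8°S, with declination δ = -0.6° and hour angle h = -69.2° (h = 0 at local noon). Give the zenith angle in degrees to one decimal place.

θ_z = 69.2°

cos θ_z = sin φ sin δ + cos φ cos δ cos h = 0.000694 + 0.354307 = 0.355001.
θ_z = arccos(0.355001) = 69.2°.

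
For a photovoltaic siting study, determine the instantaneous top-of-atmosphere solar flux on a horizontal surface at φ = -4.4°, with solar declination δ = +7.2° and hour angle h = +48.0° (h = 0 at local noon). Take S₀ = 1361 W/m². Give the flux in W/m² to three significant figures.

cos θ_z = sin φ sin δ + cos φ cos δ cos h = -0.009615 + 0.661898 = 0.652283.
Flux = S₀ · cos θ_z = 1361 × 0.652283 = 887.8 W/m².

888 W/m²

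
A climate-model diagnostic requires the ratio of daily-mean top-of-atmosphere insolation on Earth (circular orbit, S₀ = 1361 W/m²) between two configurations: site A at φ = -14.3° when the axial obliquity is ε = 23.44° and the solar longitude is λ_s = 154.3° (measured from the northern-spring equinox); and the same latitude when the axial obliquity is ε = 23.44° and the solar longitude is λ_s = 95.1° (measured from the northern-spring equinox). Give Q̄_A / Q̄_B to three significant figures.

Q̄_A / Q̄_B ≈ 1.20

— Configuration A (φ=-14.3°):
Solar declination: sin δ = sin ε · sin λ_s = sin 23.44° × sin 154.3° = 0.17250, so δ = +9.933°.
cos H₀ = −tan(-14.3°) tan(+9.933°) = 0.0446, H₀ = 1.5261 rad.
Bracket: H₀ sin φ sin δ + cos φ cos δ sin H₀ = 1.5261×-0.24700×0.17250 + 0.96902×0.98501×0.99900 = -0.065023 + 0.953540 = 0.888517.
Q̄ = (S₀/π) × [bracket] = (1361/π) × 0.888517 = 384.92 W/m².
— Configuration B (φ=-14.3°):
Solar declination: sin δ = sin ε · sin λ_s = sin 23.44° × sin 95.1° = 0.39621, so δ = +23.342°.
cos H₀ = −tan(-14.3°) tan(+23.342°) = 0.1100, H₀ = 1.4606 rad.
Bracket: H₀ sin φ sin δ + cos φ cos δ sin H₀ = 1.4606×-0.24700×0.39621 + 0.96902×0.91816×0.99393 = -0.142940 + 0.884315 = 0.741375.
Q̄ = (S₀/π) × [bracket] = (1361/π) × 0.741375 = 321.18 W/m².
Ratio Q̄_A / Q̄_B = 384.92 / 321.18 = 1.198.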